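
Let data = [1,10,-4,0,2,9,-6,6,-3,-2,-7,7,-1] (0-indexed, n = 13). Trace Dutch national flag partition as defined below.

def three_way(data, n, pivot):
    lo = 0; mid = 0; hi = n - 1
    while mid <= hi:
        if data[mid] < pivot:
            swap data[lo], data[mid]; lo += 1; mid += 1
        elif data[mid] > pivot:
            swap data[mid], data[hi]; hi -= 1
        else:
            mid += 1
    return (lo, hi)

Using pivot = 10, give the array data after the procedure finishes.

pivot = 10; lo=0, mid=0, hi=12
data[mid]=1<10: swap data[0],data[0]; lo=1,mid=1 → [1,10,-4,0,2,9,-6,6,-3,-2,-7,7,-1]
data[mid]=10=10: mid=2
data[mid]=-4<10: swap data[1],data[2]; lo=2,mid=3 → [1,-4,10,0,2,9,-6,6,-3,-2,-7,7,-1]
data[mid]=0<10: swap data[2],data[3]; lo=3,mid=4 → [1,-4,0,10,2,9,-6,6,-3,-2,-7,7,-1]
data[mid]=2<10: swap data[3],data[4]; lo=4,mid=5 → [1,-4,0,2,10,9,-6,6,-3,-2,-7,7,-1]
data[mid]=9<10: swap data[4],data[5]; lo=5,mid=6 → [1,-4,0,2,9,10,-6,6,-3,-2,-7,7,-1]
data[mid]=-6<10: swap data[5],data[6]; lo=6,mid=7 → [1,-4,0,2,9,-6,10,6,-3,-2,-7,7,-1]
data[mid]=6<10: swap data[6],data[7]; lo=7,mid=8 → [1,-4,0,2,9,-6,6,10,-3,-2,-7,7,-1]
data[mid]=-3<10: swap data[7],data[8]; lo=8,mid=9 → [1,-4,0,2,9,-6,6,-3,10,-2,-7,7,-1]
data[mid]=-2<10: swap data[8],data[9]; lo=9,mid=10 → [1,-4,0,2,9,-6,6,-3,-2,10,-7,7,-1]
data[mid]=-7<10: swap data[9],data[10]; lo=10,mid=11 → [1,-4,0,2,9,-6,6,-3,-2,-7,10,7,-1]
data[mid]=7<10: swap data[10],data[11]; lo=11,mid=12 → [1,-4,0,2,9,-6,6,-3,-2,-7,7,10,-1]
data[mid]=-1<10: swap data[11],data[12]; lo=12,mid=13 → [1,-4,0,2,9,-6,6,-3,-2,-7,7,-1,10]
end: lo=12, hi=12; data = [1,-4,0,2,9,-6,6,-3,-2,-7,7,-1,10]

[1,-4,0,2,9,-6,6,-3,-2,-7,7,-1,10]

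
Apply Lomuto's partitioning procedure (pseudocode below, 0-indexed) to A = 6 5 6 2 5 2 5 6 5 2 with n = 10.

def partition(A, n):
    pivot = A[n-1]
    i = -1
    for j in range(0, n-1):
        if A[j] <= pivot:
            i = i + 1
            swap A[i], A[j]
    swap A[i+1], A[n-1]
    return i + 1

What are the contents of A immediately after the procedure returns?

pivot=2, i=-1
j=0: 6>2, skip
j=1: 5>2, skip
j=2: 6>2, skip
j=3: 2≤2, i=0, swap(0,3) ⇒ 2 5 6 6 5 2 5 6 5 2
j=4: 5>2, skip
j=5: 2≤2, i=1, swap(1,5) ⇒ 2 2 6 6 5 5 5 6 5 2
j=6: 5>2, skip
j=7: 6>2, skip
j=8: 5>2, skip
swap(2,9) ⇒ 2 2 2 6 5 5 5 6 5 6; return 2

2 2 2 6 5 5 5 6 5 6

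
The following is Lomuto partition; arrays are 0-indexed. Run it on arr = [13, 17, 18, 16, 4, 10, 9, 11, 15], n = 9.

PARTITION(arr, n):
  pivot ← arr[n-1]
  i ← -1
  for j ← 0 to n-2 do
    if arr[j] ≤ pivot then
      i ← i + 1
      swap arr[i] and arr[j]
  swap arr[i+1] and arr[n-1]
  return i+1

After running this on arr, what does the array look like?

pivot = arr[8] = 15; i = -1
j=0: arr[0]=13 ≤ 15 → i=0, swap arr[0],arr[0] (no change) → [13, 17, 18, 16, 4, 10, 9, 11, 15]
j=1: arr[1]=17 > 15 → no swap
j=2: arr[2]=18 > 15 → no swap
j=3: arr[3]=16 > 15 → no swap
j=4: arr[4]=4 ≤ 15 → i=1, swap arr[1],arr[4] → [13, 4, 18, 16, 17, 10, 9, 11, 15]
j=5: arr[5]=10 ≤ 15 → i=2, swap arr[2],arr[5] → [13, 4, 10, 16, 17, 18, 9, 11, 15]
j=6: arr[6]=9 ≤ 15 → i=3, swap arr[3],arr[6] → [13, 4, 10, 9, 17, 18, 16, 11, 15]
j=7: arr[7]=11 ≤ 15 → i=4, swap arr[4],arr[7] → [13, 4, 10, 9, 11, 18, 16, 17, 15]
final swap arr[5],arr[8] → [13, 4, 10, 9, 11, 15, 16, 17, 18]; return 5

[13, 4, 10, 9, 11, 15, 16, 17, 18]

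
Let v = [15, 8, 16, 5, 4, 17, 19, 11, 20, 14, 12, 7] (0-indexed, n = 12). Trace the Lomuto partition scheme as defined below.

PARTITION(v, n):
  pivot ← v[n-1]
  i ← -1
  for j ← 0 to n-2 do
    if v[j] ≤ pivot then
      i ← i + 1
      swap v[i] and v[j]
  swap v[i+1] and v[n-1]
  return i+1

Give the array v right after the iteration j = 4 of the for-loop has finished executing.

[5, 4, 16, 15, 8, 17, 19, 11, 20, 14, 12, 7]

pivot = v[11] = 7; i = -1
j=0: v[0]=15 > 7 → no swap
j=1: v[1]=8 > 7 → no swap
j=2: v[2]=16 > 7 → no swap
j=3: v[3]=5 ≤ 7 → i=0, swap v[0],v[3] → [5, 8, 16, 15, 4, 17, 19, 11, 20, 14, 12, 7]
j=4: v[4]=4 ≤ 7 → i=1, swap v[1],v[4] → [5, 4, 16, 15, 8, 17, 19, 11, 20, 14, 12, 7]
(after j=4) v = [5, 4, 16, 15, 8, 17, 19, 11, 20, 14, 12, 7]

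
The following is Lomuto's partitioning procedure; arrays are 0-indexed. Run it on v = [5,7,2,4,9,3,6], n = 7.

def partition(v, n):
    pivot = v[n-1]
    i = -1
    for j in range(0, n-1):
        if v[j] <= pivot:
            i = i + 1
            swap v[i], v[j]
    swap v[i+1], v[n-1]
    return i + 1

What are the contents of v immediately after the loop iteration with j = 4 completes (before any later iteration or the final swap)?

pivot=6, i=-1
j=0: 5≤6, i=0, swap(0,0) ⇒ [5,7,2,4,9,3,6]
j=1: 7>6, skip
j=2: 2≤6, i=1, swap(1,2) ⇒ [5,2,7,4,9,3,6]
j=3: 4≤6, i=2, swap(2,3) ⇒ [5,2,4,7,9,3,6]
j=4: 9>6, skip
(after j=4) v = [5,2,4,7,9,3,6]

[5,2,4,7,9,3,6]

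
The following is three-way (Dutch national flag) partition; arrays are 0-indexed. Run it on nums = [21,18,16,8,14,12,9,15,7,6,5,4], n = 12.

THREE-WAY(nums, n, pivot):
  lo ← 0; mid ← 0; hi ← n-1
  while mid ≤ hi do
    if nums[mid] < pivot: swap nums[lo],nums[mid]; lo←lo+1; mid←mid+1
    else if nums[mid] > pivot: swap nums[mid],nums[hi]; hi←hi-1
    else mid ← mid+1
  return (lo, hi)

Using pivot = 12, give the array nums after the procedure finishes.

[4,5,6,8,7,9,12,15,14,16,18,21]

lo=0 mid=0 hi=11
21>12: swap(0,11), hi=10 ⇒ [4,18,16,8,14,12,9,15,7,6,5,21]
4<12: swap(0,0), lo=1 mid=1 ⇒ [4,18,16,8,14,12,9,15,7,6,5,21]
18>12: swap(1,10), hi=9 ⇒ [4,5,16,8,14,12,9,15,7,6,18,21]
5<12: swap(1,1), lo=2 mid=2 ⇒ [4,5,16,8,14,12,9,15,7,6,18,21]
16>12: swap(2,9), hi=8 ⇒ [4,5,6,8,14,12,9,15,7,16,18,21]
6<12: swap(2,2), lo=3 mid=3 ⇒ [4,5,6,8,14,12,9,15,7,16,18,21]
8<12: swap(3,3), lo=4 mid=4 ⇒ [4,5,6,8,14,12,9,15,7,16,18,21]
14>12: swap(4,8), hi=7 ⇒ [4,5,6,8,7,12,9,15,14,16,18,21]
7<12: swap(4,4), lo=5 mid=5 ⇒ [4,5,6,8,7,12,9,15,14,16,18,21]
12=12: mid=6
9<12: swap(5,6), lo=6 mid=7 ⇒ [4,5,6,8,7,9,12,15,14,16,18,21]
15>12: swap(7,7), hi=6 ⇒ [4,5,6,8,7,9,12,15,14,16,18,21]
done. lo=6 hi=6; nums=[4,5,6,8,7,9,12,15,14,16,18,21]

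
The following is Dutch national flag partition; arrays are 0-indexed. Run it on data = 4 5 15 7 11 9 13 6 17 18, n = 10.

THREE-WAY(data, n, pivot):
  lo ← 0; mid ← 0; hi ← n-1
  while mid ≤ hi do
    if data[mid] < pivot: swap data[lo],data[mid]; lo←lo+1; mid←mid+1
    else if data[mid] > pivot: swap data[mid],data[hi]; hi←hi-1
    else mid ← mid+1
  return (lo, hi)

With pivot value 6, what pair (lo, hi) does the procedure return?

(2, 2)

pivot = 6; lo=0, mid=0, hi=9
data[mid]=4<6: swap data[0],data[0]; lo=1,mid=1 → 4 5 15 7 11 9 13 6 17 18
data[mid]=5<6: swap data[1],data[1]; lo=2,mid=2 → 4 5 15 7 11 9 13 6 17 18
data[mid]=15>6: swap data[2],data[9]; hi=8 → 4 5 18 7 11 9 13 6 17 15
data[mid]=18>6: swap data[2],data[8]; hi=7 → 4 5 17 7 11 9 13 6 18 15
data[mid]=17>6: swap data[2],data[7]; hi=6 → 4 5 6 7 11 9 13 17 18 15
data[mid]=6=6: mid=3
data[mid]=7>6: swap data[3],data[6]; hi=5 → 4 5 6 13 11 9 7 17 18 15
data[mid]=13>6: swap data[3],data[5]; hi=4 → 4 5 6 9 11 13 7 17 18 15
data[mid]=9>6: swap data[3],data[4]; hi=3 → 4 5 6 11 9 13 7 17 18 15
data[mid]=11>6: swap data[3],data[3]; hi=2 → 4 5 6 11 9 13 7 17 18 15
end: lo=2, hi=2; data = 4 5 6 11 9 13 7 17 18 15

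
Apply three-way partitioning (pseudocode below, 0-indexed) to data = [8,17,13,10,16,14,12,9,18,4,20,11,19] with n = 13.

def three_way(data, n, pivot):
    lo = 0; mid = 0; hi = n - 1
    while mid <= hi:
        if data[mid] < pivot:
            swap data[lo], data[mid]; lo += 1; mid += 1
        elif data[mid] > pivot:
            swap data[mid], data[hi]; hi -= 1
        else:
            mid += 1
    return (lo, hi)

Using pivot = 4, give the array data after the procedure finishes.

[4,13,10,16,14,12,9,18,17,20,11,19,8]

pivot = 4; lo=0, mid=0, hi=12
data[mid]=8>4: swap data[0],data[12]; hi=11 → [19,17,13,10,16,14,12,9,18,4,20,11,8]
data[mid]=19>4: swap data[0],data[11]; hi=10 → [11,17,13,10,16,14,12,9,18,4,20,19,8]
data[mid]=11>4: swap data[0],data[10]; hi=9 → [20,17,13,10,16,14,12,9,18,4,11,19,8]
data[mid]=20>4: swap data[0],data[9]; hi=8 → [4,17,13,10,16,14,12,9,18,20,11,19,8]
data[mid]=4=4: mid=1
data[mid]=17>4: swap data[1],data[8]; hi=7 → [4,18,13,10,16,14,12,9,17,20,11,19,8]
data[mid]=18>4: swap data[1],data[7]; hi=6 → [4,9,13,10,16,14,12,18,17,20,11,19,8]
data[mid]=9>4: swap data[1],data[6]; hi=5 → [4,12,13,10,16,14,9,18,17,20,11,19,8]
data[mid]=12>4: swap data[1],data[5]; hi=4 → [4,14,13,10,16,12,9,18,17,20,11,19,8]
data[mid]=14>4: swap data[1],data[4]; hi=3 → [4,16,13,10,14,12,9,18,17,20,11,19,8]
data[mid]=16>4: swap data[1],data[3]; hi=2 → [4,10,13,16,14,12,9,18,17,20,11,19,8]
data[mid]=10>4: swap data[1],data[2]; hi=1 → [4,13,10,16,14,12,9,18,17,20,11,19,8]
data[mid]=13>4: swap data[1],data[1]; hi=0 → [4,13,10,16,14,12,9,18,17,20,11,19,8]
end: lo=0, hi=0; data = [4,13,10,16,14,12,9,18,17,20,11,19,8]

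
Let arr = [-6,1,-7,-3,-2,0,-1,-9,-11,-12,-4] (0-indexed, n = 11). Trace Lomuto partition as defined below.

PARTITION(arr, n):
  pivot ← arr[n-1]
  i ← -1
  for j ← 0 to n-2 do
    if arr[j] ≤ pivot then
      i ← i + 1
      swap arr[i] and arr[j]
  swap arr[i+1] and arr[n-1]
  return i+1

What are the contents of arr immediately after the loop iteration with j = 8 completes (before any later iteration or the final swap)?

[-6,-7,-9,-11,-2,0,-1,1,-3,-12,-4]

pivot = arr[10] = -4; i = -1
j=0: arr[0]=-6 ≤ -4 → i=0, swap arr[0],arr[0] (no change) → [-6,1,-7,-3,-2,0,-1,-9,-11,-12,-4]
j=1: arr[1]=1 > -4 → no swap
j=2: arr[2]=-7 ≤ -4 → i=1, swap arr[1],arr[2] → [-6,-7,1,-3,-2,0,-1,-9,-11,-12,-4]
j=3: arr[3]=-3 > -4 → no swap
j=4: arr[4]=-2 > -4 → no swap
j=5: arr[5]=0 > -4 → no swap
j=6: arr[6]=-1 > -4 → no swap
j=7: arr[7]=-9 ≤ -4 → i=2, swap arr[2],arr[7] → [-6,-7,-9,-3,-2,0,-1,1,-11,-12,-4]
j=8: arr[8]=-11 ≤ -4 → i=3, swap arr[3],arr[8] → [-6,-7,-9,-11,-2,0,-1,1,-3,-12,-4]
(after j=8) arr = [-6,-7,-9,-11,-2,0,-1,1,-3,-12,-4]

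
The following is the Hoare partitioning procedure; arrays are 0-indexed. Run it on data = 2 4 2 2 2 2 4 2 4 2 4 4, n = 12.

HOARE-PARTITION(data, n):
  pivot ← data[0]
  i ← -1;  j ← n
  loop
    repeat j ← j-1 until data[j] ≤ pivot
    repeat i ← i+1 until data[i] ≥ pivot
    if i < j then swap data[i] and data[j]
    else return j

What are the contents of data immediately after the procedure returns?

2 2 2 2 2 2 4 4 4 2 4 4

pivot=2
j stops at 9 (2), i stops at 0 (2); swap ⇒ 2 4 2 2 2 2 4 2 4 2 4 4
j stops at 7 (2), i stops at 1 (4); swap ⇒ 2 2 2 2 2 2 4 4 4 2 4 4
j stops at 5 (2), i stops at 2 (2); swap ⇒ 2 2 2 2 2 2 4 4 4 2 4 4
j stops at 4 (2), i stops at 3 (2); swap ⇒ 2 2 2 2 2 2 4 4 4 2 4 4
j stops at 3, i stops at 4; i≥j ⇒ return 3. data=2 2 2 2 2 2 4 4 4 2 4 4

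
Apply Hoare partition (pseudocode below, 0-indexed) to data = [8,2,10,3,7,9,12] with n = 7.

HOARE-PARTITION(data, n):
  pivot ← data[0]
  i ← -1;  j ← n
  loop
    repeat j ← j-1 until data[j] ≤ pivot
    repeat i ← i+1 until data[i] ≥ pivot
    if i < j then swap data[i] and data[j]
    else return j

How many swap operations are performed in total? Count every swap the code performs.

pivot = data[0] = 8; i = -1, j = 7
j→4 (data[4]=7≤8), i→0 (data[0]=8≥8); i<j, swap → [7,2,10,3,8,9,12]
j→3 (data[3]=3≤8), i→2 (data[2]=10≥8); i<j, swap → [7,2,3,10,8,9,12]
j→2, i→3; i≥j, return j=2. data = [7,2,3,10,8,9,12]

2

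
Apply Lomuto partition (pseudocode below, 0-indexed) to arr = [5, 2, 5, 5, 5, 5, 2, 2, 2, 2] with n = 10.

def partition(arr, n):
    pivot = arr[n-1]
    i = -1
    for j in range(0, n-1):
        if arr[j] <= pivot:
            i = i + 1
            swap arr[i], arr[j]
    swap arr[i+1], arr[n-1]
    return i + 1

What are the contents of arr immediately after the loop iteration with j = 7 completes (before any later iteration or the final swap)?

[2, 2, 2, 5, 5, 5, 5, 5, 2, 2]

pivot = arr[9] = 2; i = -1
j=0: arr[0]=5 > 2 → no swap
j=1: arr[1]=2 ≤ 2 → i=0, swap arr[0],arr[1] → [2, 5, 5, 5, 5, 5, 2, 2, 2, 2]
j=2: arr[2]=5 > 2 → no swap
j=3: arr[3]=5 > 2 → no swap
j=4: arr[4]=5 > 2 → no swap
j=5: arr[5]=5 > 2 → no swap
j=6: arr[6]=2 ≤ 2 → i=1, swap arr[1],arr[6] → [2, 2, 5, 5, 5, 5, 5, 2, 2, 2]
j=7: arr[7]=2 ≤ 2 → i=2, swap arr[2],arr[7] → [2, 2, 2, 5, 5, 5, 5, 5, 2, 2]
(after j=7) arr = [2, 2, 2, 5, 5, 5, 5, 5, 2, 2]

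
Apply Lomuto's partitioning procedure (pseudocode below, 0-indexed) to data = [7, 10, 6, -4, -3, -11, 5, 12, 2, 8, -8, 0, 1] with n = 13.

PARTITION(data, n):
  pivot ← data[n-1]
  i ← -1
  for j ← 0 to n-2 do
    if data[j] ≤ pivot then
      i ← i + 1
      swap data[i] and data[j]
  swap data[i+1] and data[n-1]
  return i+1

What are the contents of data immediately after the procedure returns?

pivot = data[12] = 1; i = -1
j=0: data[0]=7 > 1 → no swap
j=1: data[1]=10 > 1 → no swap
j=2: data[2]=6 > 1 → no swap
j=3: data[3]=-4 ≤ 1 → i=0, swap data[0],data[3] → [-4, 10, 6, 7, -3, -11, 5, 12, 2, 8, -8, 0, 1]
j=4: data[4]=-3 ≤ 1 → i=1, swap data[1],data[4] → [-4, -3, 6, 7, 10, -11, 5, 12, 2, 8, -8, 0, 1]
j=5: data[5]=-11 ≤ 1 → i=2, swap data[2],data[5] → [-4, -3, -11, 7, 10, 6, 5, 12, 2, 8, -8, 0, 1]
j=6: data[6]=5 > 1 → no swap
j=7: data[7]=12 > 1 → no swap
j=8: data[8]=2 > 1 → no swap
j=9: data[9]=8 > 1 → no swap
j=10: data[10]=-8 ≤ 1 → i=3, swap data[3],data[10] → [-4, -3, -11, -8, 10, 6, 5, 12, 2, 8, 7, 0, 1]
j=11: data[11]=0 ≤ 1 → i=4, swap data[4],data[11] → [-4, -3, -11, -8, 0, 6, 5, 12, 2, 8, 7, 10, 1]
final swap data[5],data[12] → [-4, -3, -11, -8, 0, 1, 5, 12, 2, 8, 7, 10, 6]; return 5

[-4, -3, -11, -8, 0, 1, 5, 12, 2, 8, 7, 10, 6]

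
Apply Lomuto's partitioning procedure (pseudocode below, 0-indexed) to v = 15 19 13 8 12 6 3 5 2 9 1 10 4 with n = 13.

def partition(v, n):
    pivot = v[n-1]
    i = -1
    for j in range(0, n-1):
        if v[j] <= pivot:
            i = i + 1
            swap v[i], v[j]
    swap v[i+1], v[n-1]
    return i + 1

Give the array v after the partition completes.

pivot=4, i=-1
j=0: 15>4, skip
j=1: 19>4, skip
j=2: 13>4, skip
j=3: 8>4, skip
j=4: 12>4, skip
j=5: 6>4, skip
j=6: 3≤4, i=0, swap(0,6) ⇒ 3 19 13 8 12 6 15 5 2 9 1 10 4
j=7: 5>4, skip
j=8: 2≤4, i=1, swap(1,8) ⇒ 3 2 13 8 12 6 15 5 19 9 1 10 4
j=9: 9>4, skip
j=10: 1≤4, i=2, swap(2,10) ⇒ 3 2 1 8 12 6 15 5 19 9 13 10 4
j=11: 10>4, skip
swap(3,12) ⇒ 3 2 1 4 12 6 15 5 19 9 13 10 8; return 3

3 2 1 4 12 6 15 5 19 9 13 10 8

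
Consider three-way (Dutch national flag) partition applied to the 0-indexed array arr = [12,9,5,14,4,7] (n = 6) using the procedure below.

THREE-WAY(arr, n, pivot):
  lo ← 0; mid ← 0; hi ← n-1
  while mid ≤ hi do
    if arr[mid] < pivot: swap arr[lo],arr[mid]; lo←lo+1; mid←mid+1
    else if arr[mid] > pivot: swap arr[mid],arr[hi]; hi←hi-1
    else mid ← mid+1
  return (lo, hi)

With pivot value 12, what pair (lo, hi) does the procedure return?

(4, 4)

pivot = 12; lo=0, mid=0, hi=5
arr[mid]=12=12: mid=1
arr[mid]=9<12: swap arr[0],arr[1]; lo=1,mid=2 → [9,12,5,14,4,7]
arr[mid]=5<12: swap arr[1],arr[2]; lo=2,mid=3 → [9,5,12,14,4,7]
arr[mid]=14>12: swap arr[3],arr[5]; hi=4 → [9,5,12,7,4,14]
arr[mid]=7<12: swap arr[2],arr[3]; lo=3,mid=4 → [9,5,7,12,4,14]
arr[mid]=4<12: swap arr[3],arr[4]; lo=4,mid=5 → [9,5,7,4,12,14]
end: lo=4, hi=4; arr = [9,5,7,4,12,14]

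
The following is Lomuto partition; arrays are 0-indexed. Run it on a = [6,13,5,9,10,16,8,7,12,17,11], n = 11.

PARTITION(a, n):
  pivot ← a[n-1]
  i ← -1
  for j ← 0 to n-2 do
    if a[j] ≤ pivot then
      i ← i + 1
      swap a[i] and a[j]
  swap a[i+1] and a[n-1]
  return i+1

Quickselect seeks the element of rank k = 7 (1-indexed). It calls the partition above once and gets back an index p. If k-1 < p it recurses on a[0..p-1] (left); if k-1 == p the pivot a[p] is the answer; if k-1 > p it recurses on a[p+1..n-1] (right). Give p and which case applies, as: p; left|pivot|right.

pivot=11, i=-1
j=0: 6≤11, i=0, swap(0,0) ⇒ [6,13,5,9,10,16,8,7,12,17,11]
j=1: 13>11, skip
j=2: 5≤11, i=1, swap(1,2) ⇒ [6,5,13,9,10,16,8,7,12,17,11]
j=3: 9≤11, i=2, swap(2,3) ⇒ [6,5,9,13,10,16,8,7,12,17,11]
j=4: 10≤11, i=3, swap(3,4) ⇒ [6,5,9,10,13,16,8,7,12,17,11]
j=5: 16>11, skip
j=6: 8≤11, i=4, swap(4,6) ⇒ [6,5,9,10,8,16,13,7,12,17,11]
j=7: 7≤11, i=5, swap(5,7) ⇒ [6,5,9,10,8,7,13,16,12,17,11]
j=8: 12>11, skip
j=9: 17>11, skip
swap(6,10) ⇒ [6,5,9,10,8,7,11,16,12,17,13]; return 6
p = 6; k-1 = 6 == 6 ⇒ pivot

6; pivot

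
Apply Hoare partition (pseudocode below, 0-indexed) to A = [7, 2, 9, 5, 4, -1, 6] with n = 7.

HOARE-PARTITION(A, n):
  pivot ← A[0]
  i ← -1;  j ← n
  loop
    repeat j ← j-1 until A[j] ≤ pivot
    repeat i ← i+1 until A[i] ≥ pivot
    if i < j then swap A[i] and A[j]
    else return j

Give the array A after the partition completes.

pivot=7
j stops at 6 (6), i stops at 0 (7); swap ⇒ [6, 2, 9, 5, 4, -1, 7]
j stops at 5 (-1), i stops at 2 (9); swap ⇒ [6, 2, -1, 5, 4, 9, 7]
j stops at 4, i stops at 5; i≥j ⇒ return 4. A=[6, 2, -1, 5, 4, 9, 7]

[6, 2, -1, 5, 4, 9, 7]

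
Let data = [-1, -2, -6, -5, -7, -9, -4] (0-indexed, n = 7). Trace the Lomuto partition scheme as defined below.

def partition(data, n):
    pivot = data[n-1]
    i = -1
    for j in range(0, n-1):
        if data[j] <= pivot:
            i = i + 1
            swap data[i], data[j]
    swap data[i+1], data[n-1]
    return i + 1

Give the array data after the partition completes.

pivot=-4, i=-1
j=0: -1>-4, skip
j=1: -2>-4, skip
j=2: -6≤-4, i=0, swap(0,2) ⇒ [-6, -2, -1, -5, -7, -9, -4]
j=3: -5≤-4, i=1, swap(1,3) ⇒ [-6, -5, -1, -2, -7, -9, -4]
j=4: -7≤-4, i=2, swap(2,4) ⇒ [-6, -5, -7, -2, -1, -9, -4]
j=5: -9≤-4, i=3, swap(3,5) ⇒ [-6, -5, -7, -9, -1, -2, -4]
swap(4,6) ⇒ [-6, -5, -7, -9, -4, -2, -1]; return 4

[-6, -5, -7, -9, -4, -2, -1]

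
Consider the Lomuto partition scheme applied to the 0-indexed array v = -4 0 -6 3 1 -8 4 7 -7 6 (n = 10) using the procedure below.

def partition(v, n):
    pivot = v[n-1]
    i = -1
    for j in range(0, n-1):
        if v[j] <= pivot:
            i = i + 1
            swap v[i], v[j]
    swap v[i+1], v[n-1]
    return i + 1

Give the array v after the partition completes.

-4 0 -6 3 1 -8 4 -7 6 7

pivot = v[9] = 6; i = -1
j=0: v[0]=-4 ≤ 6 → i=0, swap v[0],v[0] (no change) → -4 0 -6 3 1 -8 4 7 -7 6
j=1: v[1]=0 ≤ 6 → i=1, swap v[1],v[1] (no change) → -4 0 -6 3 1 -8 4 7 -7 6
j=2: v[2]=-6 ≤ 6 → i=2, swap v[2],v[2] (no change) → -4 0 -6 3 1 -8 4 7 -7 6
j=3: v[3]=3 ≤ 6 → i=3, swap v[3],v[3] (no change) → -4 0 -6 3 1 -8 4 7 -7 6
j=4: v[4]=1 ≤ 6 → i=4, swap v[4],v[4] (no change) → -4 0 -6 3 1 -8 4 7 -7 6
j=5: v[5]=-8 ≤ 6 → i=5, swap v[5],v[5] (no change) → -4 0 -6 3 1 -8 4 7 -7 6
j=6: v[6]=4 ≤ 6 → i=6, swap v[6],v[6] (no change) → -4 0 -6 3 1 -8 4 7 -7 6
j=7: v[7]=7 > 6 → no swap
j=8: v[8]=-7 ≤ 6 → i=7, swap v[7],v[8] → -4 0 -6 3 1 -8 4 -7 7 6
final swap v[8],v[9] → -4 0 -6 3 1 -8 4 -7 6 7; return 8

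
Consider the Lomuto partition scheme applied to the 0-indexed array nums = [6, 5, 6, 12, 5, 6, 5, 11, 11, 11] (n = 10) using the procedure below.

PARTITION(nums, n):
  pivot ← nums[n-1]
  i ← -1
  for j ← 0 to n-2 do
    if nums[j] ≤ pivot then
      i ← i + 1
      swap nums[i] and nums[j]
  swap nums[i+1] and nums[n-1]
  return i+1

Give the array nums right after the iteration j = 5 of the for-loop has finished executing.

pivot = nums[9] = 11; i = -1
j=0: nums[0]=6 ≤ 11 → i=0, swap nums[0],nums[0] (no change) → [6, 5, 6, 12, 5, 6, 5, 11, 11, 11]
j=1: nums[1]=5 ≤ 11 → i=1, swap nums[1],nums[1] (no change) → [6, 5, 6, 12, 5, 6, 5, 11, 11, 11]
j=2: nums[2]=6 ≤ 11 → i=2, swap nums[2],nums[2] (no change) → [6, 5, 6, 12, 5, 6, 5, 11, 11, 11]
j=3: nums[3]=12 > 11 → no swap
j=4: nums[4]=5 ≤ 11 → i=3, swap nums[3],nums[4] → [6, 5, 6, 5, 12, 6, 5, 11, 11, 11]
j=5: nums[5]=6 ≤ 11 → i=4, swap nums[4],nums[5] → [6, 5, 6, 5, 6, 12, 5, 11, 11, 11]
(after j=5) nums = [6, 5, 6, 5, 6, 12, 5, 11, 11, 11]

[6, 5, 6, 5, 6, 12, 5, 11, 11, 11]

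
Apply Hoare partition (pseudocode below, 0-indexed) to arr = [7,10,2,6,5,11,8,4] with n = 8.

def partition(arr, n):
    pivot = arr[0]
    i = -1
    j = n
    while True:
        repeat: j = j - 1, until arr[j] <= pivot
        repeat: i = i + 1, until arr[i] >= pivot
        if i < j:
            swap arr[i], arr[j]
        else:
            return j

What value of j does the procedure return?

pivot=7
j stops at 7 (4), i stops at 0 (7); swap ⇒ [4,10,2,6,5,11,8,7]
j stops at 4 (5), i stops at 1 (10); swap ⇒ [4,5,2,6,10,11,8,7]
j stops at 3, i stops at 4; i≥j ⇒ return 3. arr=[4,5,2,6,10,11,8,7]

3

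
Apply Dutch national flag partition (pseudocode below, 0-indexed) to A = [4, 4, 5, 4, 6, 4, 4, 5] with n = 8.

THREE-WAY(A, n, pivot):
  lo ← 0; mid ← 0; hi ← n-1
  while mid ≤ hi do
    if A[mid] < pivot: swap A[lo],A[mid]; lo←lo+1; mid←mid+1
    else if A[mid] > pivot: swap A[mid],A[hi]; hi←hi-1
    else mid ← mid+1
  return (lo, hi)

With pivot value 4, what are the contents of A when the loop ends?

[4, 4, 4, 4, 4, 6, 5, 5]

pivot = 4; lo=0, mid=0, hi=7
A[mid]=4=4: mid=1
A[mid]=4=4: mid=2
A[mid]=5>4: swap A[2],A[7]; hi=6 → [4, 4, 5, 4, 6, 4, 4, 5]
A[mid]=5>4: swap A[2],A[6]; hi=5 → [4, 4, 4, 4, 6, 4, 5, 5]
A[mid]=4=4: mid=3
A[mid]=4=4: mid=4
A[mid]=6>4: swap A[4],A[5]; hi=4 → [4, 4, 4, 4, 4, 6, 5, 5]
A[mid]=4=4: mid=5
end: lo=0, hi=4; A = [4, 4, 4, 4, 4, 6, 5, 5]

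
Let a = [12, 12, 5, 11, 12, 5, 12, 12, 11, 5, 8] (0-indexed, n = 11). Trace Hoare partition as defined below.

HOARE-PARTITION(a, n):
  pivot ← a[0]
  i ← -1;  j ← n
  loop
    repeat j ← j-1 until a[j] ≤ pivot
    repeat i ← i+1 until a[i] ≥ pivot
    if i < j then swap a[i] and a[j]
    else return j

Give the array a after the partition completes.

pivot = a[0] = 12; i = -1, j = 11
j→10 (a[10]=8≤12), i→0 (a[0]=12≥12); i<j, swap → [8, 12, 5, 11, 12, 5, 12, 12, 11, 5, 12]
j→9 (a[9]=5≤12), i→1 (a[1]=12≥12); i<j, swap → [8, 5, 5, 11, 12, 5, 12, 12, 11, 12, 12]
j→8 (a[8]=11≤12), i→4 (a[4]=12≥12); i<j, swap → [8, 5, 5, 11, 11, 5, 12, 12, 12, 12, 12]
j→7 (a[7]=12≤12), i→6 (a[6]=12≥12); i<j, swap → [8, 5, 5, 11, 11, 5, 12, 12, 12, 12, 12]
j→6, i→7; i≥j, return j=6. a = [8, 5, 5, 11, 11, 5, 12, 12, 12, 12, 12]

[8, 5, 5, 11, 11, 5, 12, 12, 12, 12, 12]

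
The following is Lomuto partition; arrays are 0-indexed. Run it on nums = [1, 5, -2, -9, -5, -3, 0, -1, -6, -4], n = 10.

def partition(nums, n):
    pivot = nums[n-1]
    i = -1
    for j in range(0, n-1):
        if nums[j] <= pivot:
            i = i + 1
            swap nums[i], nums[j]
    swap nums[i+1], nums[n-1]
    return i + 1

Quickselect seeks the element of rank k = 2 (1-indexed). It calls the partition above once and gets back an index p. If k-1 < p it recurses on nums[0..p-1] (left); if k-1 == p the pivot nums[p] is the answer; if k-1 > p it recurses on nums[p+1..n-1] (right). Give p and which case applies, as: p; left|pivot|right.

3; left

pivot=-4, i=-1
j=0: 1>-4, skip
j=1: 5>-4, skip
j=2: -2>-4, skip
j=3: -9≤-4, i=0, swap(0,3) ⇒ [-9, 5, -2, 1, -5, -3, 0, -1, -6, -4]
j=4: -5≤-4, i=1, swap(1,4) ⇒ [-9, -5, -2, 1, 5, -3, 0, -1, -6, -4]
j=5: -3>-4, skip
j=6: 0>-4, skip
j=7: -1>-4, skip
j=8: -6≤-4, i=2, swap(2,8) ⇒ [-9, -5, -6, 1, 5, -3, 0, -1, -2, -4]
swap(3,9) ⇒ [-9, -5, -6, -4, 5, -3, 0, -1, -2, 1]; return 3
p = 3; k-1 = 1 < 3 ⇒ left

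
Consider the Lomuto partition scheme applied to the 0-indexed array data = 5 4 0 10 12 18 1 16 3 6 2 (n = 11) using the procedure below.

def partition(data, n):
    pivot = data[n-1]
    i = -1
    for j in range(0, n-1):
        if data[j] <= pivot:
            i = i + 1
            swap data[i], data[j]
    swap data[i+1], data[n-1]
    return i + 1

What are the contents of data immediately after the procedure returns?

0 1 2 10 12 18 4 16 3 6 5

pivot=2, i=-1
j=0: 5>2, skip
j=1: 4>2, skip
j=2: 0≤2, i=0, swap(0,2) ⇒ 0 4 5 10 12 18 1 16 3 6 2
j=3: 10>2, skip
j=4: 12>2, skip
j=5: 18>2, skip
j=6: 1≤2, i=1, swap(1,6) ⇒ 0 1 5 10 12 18 4 16 3 6 2
j=7: 16>2, skip
j=8: 3>2, skip
j=9: 6>2, skip
swap(2,10) ⇒ 0 1 2 10 12 18 4 16 3 6 5; return 2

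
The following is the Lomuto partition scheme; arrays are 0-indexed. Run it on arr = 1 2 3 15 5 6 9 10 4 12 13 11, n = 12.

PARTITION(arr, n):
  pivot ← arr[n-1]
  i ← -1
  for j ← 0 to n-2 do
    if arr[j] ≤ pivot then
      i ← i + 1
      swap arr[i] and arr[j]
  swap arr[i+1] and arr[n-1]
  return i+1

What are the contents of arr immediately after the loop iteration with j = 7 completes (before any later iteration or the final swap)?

pivot=11, i=-1
j=0: 1≤11, i=0, swap(0,0) ⇒ 1 2 3 15 5 6 9 10 4 12 13 11
j=1: 2≤11, i=1, swap(1,1) ⇒ 1 2 3 15 5 6 9 10 4 12 13 11
j=2: 3≤11, i=2, swap(2,2) ⇒ 1 2 3 15 5 6 9 10 4 12 13 11
j=3: 15>11, skip
j=4: 5≤11, i=3, swap(3,4) ⇒ 1 2 3 5 15 6 9 10 4 12 13 11
j=5: 6≤11, i=4, swap(4,5) ⇒ 1 2 3 5 6 15 9 10 4 12 13 11
j=6: 9≤11, i=5, swap(5,6) ⇒ 1 2 3 5 6 9 15 10 4 12 13 11
j=7: 10≤11, i=6, swap(6,7) ⇒ 1 2 3 5 6 9 10 15 4 12 13 11
(after j=7) arr = 1 2 3 5 6 9 10 15 4 12 13 11

1 2 3 5 6 9 10 15 4 12 13 11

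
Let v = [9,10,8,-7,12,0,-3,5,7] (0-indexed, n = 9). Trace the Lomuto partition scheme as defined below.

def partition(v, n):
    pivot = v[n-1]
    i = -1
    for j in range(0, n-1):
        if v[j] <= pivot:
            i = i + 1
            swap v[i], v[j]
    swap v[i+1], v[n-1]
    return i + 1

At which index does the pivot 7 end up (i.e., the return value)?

pivot = v[8] = 7; i = -1
j=0: v[0]=9 > 7 → no swap
j=1: v[1]=10 > 7 → no swap
j=2: v[2]=8 > 7 → no swap
j=3: v[3]=-7 ≤ 7 → i=0, swap v[0],v[3] → [-7,10,8,9,12,0,-3,5,7]
j=4: v[4]=12 > 7 → no swap
j=5: v[5]=0 ≤ 7 → i=1, swap v[1],v[5] → [-7,0,8,9,12,10,-3,5,7]
j=6: v[6]=-3 ≤ 7 → i=2, swap v[2],v[6] → [-7,0,-3,9,12,10,8,5,7]
j=7: v[7]=5 ≤ 7 → i=3, swap v[3],v[7] → [-7,0,-3,5,12,10,8,9,7]
final swap v[4],v[8] → [-7,0,-3,5,7,10,8,9,12]; return 4

4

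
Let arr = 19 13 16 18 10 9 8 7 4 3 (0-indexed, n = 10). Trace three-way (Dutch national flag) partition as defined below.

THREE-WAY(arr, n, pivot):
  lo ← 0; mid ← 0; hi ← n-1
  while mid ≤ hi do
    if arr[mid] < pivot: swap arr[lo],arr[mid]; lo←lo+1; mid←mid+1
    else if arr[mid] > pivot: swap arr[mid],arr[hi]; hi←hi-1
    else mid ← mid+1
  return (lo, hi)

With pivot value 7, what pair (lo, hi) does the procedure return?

(2, 2)

lo=0 mid=0 hi=9
19>7: swap(0,9), hi=8 ⇒ 3 13 16 18 10 9 8 7 4 19
3<7: swap(0,0), lo=1 mid=1 ⇒ 3 13 16 18 10 9 8 7 4 19
13>7: swap(1,8), hi=7 ⇒ 3 4 16 18 10 9 8 7 13 19
4<7: swap(1,1), lo=2 mid=2 ⇒ 3 4 16 18 10 9 8 7 13 19
16>7: swap(2,7), hi=6 ⇒ 3 4 7 18 10 9 8 16 13 19
7=7: mid=3
18>7: swap(3,6), hi=5 ⇒ 3 4 7 8 10 9 18 16 13 19
8>7: swap(3,5), hi=4 ⇒ 3 4 7 9 10 8 18 16 13 19
9>7: swap(3,4), hi=3 ⇒ 3 4 7 10 9 8 18 16 13 19
10>7: swap(3,3), hi=2 ⇒ 3 4 7 10 9 8 18 16 13 19
done. lo=2 hi=2; arr=3 4 7 10 9 8 18 16 13 19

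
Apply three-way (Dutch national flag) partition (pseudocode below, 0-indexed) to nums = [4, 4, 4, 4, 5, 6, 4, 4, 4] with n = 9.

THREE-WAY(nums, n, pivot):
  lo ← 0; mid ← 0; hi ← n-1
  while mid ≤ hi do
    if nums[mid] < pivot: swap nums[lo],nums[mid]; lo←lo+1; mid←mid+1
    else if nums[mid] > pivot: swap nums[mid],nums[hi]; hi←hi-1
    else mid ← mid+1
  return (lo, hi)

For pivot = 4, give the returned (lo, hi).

lo=0 mid=0 hi=8
4=4: mid=1
4=4: mid=2
4=4: mid=3
4=4: mid=4
5>4: swap(4,8), hi=7 ⇒ [4, 4, 4, 4, 4, 6, 4, 4, 5]
4=4: mid=5
6>4: swap(5,7), hi=6 ⇒ [4, 4, 4, 4, 4, 4, 4, 6, 5]
4=4: mid=6
4=4: mid=7
done. lo=0 hi=6; nums=[4, 4, 4, 4, 4, 4, 4, 6, 5]

(0, 6)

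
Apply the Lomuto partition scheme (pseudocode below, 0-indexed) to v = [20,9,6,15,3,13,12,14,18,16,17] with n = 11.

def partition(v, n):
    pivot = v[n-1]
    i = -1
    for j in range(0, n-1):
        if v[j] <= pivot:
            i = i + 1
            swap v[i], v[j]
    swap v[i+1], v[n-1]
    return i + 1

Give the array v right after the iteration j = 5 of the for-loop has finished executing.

[9,6,15,3,13,20,12,14,18,16,17]

pivot = v[10] = 17; i = -1
j=0: v[0]=20 > 17 → no swap
j=1: v[1]=9 ≤ 17 → i=0, swap v[0],v[1] → [9,20,6,15,3,13,12,14,18,16,17]
j=2: v[2]=6 ≤ 17 → i=1, swap v[1],v[2] → [9,6,20,15,3,13,12,14,18,16,17]
j=3: v[3]=15 ≤ 17 → i=2, swap v[2],v[3] → [9,6,15,20,3,13,12,14,18,16,17]
j=4: v[4]=3 ≤ 17 → i=3, swap v[3],v[4] → [9,6,15,3,20,13,12,14,18,16,17]
j=5: v[5]=13 ≤ 17 → i=4, swap v[4],v[5] → [9,6,15,3,13,20,12,14,18,16,17]
(after j=5) v = [9,6,15,3,13,20,12,14,18,16,17]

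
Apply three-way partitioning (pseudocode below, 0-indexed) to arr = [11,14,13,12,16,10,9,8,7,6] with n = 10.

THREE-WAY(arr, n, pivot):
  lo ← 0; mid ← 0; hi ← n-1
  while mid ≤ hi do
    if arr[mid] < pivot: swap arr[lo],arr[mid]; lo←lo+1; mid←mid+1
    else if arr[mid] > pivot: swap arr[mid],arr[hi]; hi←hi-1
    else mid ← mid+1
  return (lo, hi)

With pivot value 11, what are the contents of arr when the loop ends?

pivot = 11; lo=0, mid=0, hi=9
arr[mid]=11=11: mid=1
arr[mid]=14>11: swap arr[1],arr[9]; hi=8 → [11,6,13,12,16,10,9,8,7,14]
arr[mid]=6<11: swap arr[0],arr[1]; lo=1,mid=2 → [6,11,13,12,16,10,9,8,7,14]
arr[mid]=13>11: swap arr[2],arr[8]; hi=7 → [6,11,7,12,16,10,9,8,13,14]
arr[mid]=7<11: swap arr[1],arr[2]; lo=2,mid=3 → [6,7,11,12,16,10,9,8,13,14]
arr[mid]=12>11: swap arr[3],arr[7]; hi=6 → [6,7,11,8,16,10,9,12,13,14]
arr[mid]=8<11: swap arr[2],arr[3]; lo=3,mid=4 → [6,7,8,11,16,10,9,12,13,14]
arr[mid]=16>11: swap arr[4],arr[6]; hi=5 → [6,7,8,11,9,10,16,12,13,14]
arr[mid]=9<11: swap arr[3],arr[4]; lo=4,mid=5 → [6,7,8,9,11,10,16,12,13,14]
arr[mid]=10<11: swap arr[4],arr[5]; lo=5,mid=6 → [6,7,8,9,10,11,16,12,13,14]
end: lo=5, hi=5; arr = [6,7,8,9,10,11,16,12,13,14]

[6,7,8,9,10,11,16,12,13,14]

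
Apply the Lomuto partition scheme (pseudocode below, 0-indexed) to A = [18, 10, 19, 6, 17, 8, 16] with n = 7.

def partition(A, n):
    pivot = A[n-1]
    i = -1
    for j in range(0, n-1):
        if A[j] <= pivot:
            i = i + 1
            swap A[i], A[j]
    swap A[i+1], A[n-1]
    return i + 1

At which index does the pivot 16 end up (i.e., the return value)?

pivot = A[6] = 16; i = -1
j=0: A[0]=18 > 16 → no swap
j=1: A[1]=10 ≤ 16 → i=0, swap A[0],A[1] → [10, 18, 19, 6, 17, 8, 16]
j=2: A[2]=19 > 16 → no swap
j=3: A[3]=6 ≤ 16 → i=1, swap A[1],A[3] → [10, 6, 19, 18, 17, 8, 16]
j=4: A[4]=17 > 16 → no swap
j=5: A[5]=8 ≤ 16 → i=2, swap A[2],A[5] → [10, 6, 8, 18, 17, 19, 16]
final swap A[3],A[6] → [10, 6, 8, 16, 17, 19, 18]; return 3

3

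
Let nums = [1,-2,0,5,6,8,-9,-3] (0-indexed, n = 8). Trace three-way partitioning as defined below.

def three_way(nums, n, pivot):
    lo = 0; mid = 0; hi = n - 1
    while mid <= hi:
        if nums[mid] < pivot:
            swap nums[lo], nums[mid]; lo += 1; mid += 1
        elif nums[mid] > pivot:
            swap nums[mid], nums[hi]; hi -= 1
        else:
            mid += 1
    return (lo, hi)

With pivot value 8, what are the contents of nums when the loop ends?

lo=0 mid=0 hi=7
1<8: swap(0,0), lo=1 mid=1 ⇒ [1,-2,0,5,6,8,-9,-3]
-2<8: swap(1,1), lo=2 mid=2 ⇒ [1,-2,0,5,6,8,-9,-3]
0<8: swap(2,2), lo=3 mid=3 ⇒ [1,-2,0,5,6,8,-9,-3]
5<8: swap(3,3), lo=4 mid=4 ⇒ [1,-2,0,5,6,8,-9,-3]
6<8: swap(4,4), lo=5 mid=5 ⇒ [1,-2,0,5,6,8,-9,-3]
8=8: mid=6
-9<8: swap(5,6), lo=6 mid=7 ⇒ [1,-2,0,5,6,-9,8,-3]
-3<8: swap(6,7), lo=7 mid=8 ⇒ [1,-2,0,5,6,-9,-3,8]
done. lo=7 hi=7; nums=[1,-2,0,5,6,-9,-3,8]

[1,-2,0,5,6,-9,-3,8]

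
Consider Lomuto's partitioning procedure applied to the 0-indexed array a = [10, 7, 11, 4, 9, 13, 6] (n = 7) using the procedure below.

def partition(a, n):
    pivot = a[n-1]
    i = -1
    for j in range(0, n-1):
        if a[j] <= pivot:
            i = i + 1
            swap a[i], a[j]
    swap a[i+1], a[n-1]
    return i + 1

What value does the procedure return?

pivot=6, i=-1
j=0: 10>6, skip
j=1: 7>6, skip
j=2: 11>6, skip
j=3: 4≤6, i=0, swap(0,3) ⇒ [4, 7, 11, 10, 9, 13, 6]
j=4: 9>6, skip
j=5: 13>6, skip
swap(1,6) ⇒ [4, 6, 11, 10, 9, 13, 7]; return 1

1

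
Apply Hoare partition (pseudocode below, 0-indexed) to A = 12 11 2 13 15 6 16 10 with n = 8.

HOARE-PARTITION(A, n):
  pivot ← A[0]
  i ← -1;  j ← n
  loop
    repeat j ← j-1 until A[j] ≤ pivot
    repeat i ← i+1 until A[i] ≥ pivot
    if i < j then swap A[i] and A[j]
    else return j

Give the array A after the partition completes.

pivot = A[0] = 12; i = -1, j = 8
j→7 (A[7]=10≤12), i→0 (A[0]=12≥12); i<j, swap → 10 11 2 13 15 6 16 12
j→5 (A[5]=6≤12), i→3 (A[3]=13≥12); i<j, swap → 10 11 2 6 15 13 16 12
j→3, i→4; i≥j, return j=3. A = 10 11 2 6 15 13 16 12

10 11 2 6 15 13 16 12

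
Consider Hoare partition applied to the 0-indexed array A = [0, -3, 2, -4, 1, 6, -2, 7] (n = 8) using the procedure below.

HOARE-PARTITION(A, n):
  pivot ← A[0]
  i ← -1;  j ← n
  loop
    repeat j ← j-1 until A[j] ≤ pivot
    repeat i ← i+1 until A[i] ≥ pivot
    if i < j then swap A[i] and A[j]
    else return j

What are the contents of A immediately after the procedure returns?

[-2, -3, -4, 2, 1, 6, 0, 7]

pivot = A[0] = 0; i = -1, j = 8
j→6 (A[6]=-2≤0), i→0 (A[0]=0≥0); i<j, swap → [-2, -3, 2, -4, 1, 6, 0, 7]
j→3 (A[3]=-4≤0), i→2 (A[2]=2≥0); i<j, swap → [-2, -3, -4, 2, 1, 6, 0, 7]
j→2, i→3; i≥j, return j=2. A = [-2, -3, -4, 2, 1, 6, 0, 7]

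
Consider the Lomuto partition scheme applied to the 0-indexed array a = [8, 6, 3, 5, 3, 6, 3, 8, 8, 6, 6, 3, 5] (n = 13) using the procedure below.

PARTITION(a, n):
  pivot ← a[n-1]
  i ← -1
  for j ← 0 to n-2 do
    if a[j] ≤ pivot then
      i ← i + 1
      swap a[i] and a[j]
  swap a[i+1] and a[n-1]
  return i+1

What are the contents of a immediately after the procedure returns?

pivot = a[12] = 5; i = -1
j=0: a[0]=8 > 5 → no swap
j=1: a[1]=6 > 5 → no swap
j=2: a[2]=3 ≤ 5 → i=0, swap a[0],a[2] → [3, 6, 8, 5, 3, 6, 3, 8, 8, 6, 6, 3, 5]
j=3: a[3]=5 ≤ 5 → i=1, swap a[1],a[3] → [3, 5, 8, 6, 3, 6, 3, 8, 8, 6, 6, 3, 5]
j=4: a[4]=3 ≤ 5 → i=2, swap a[2],a[4] → [3, 5, 3, 6, 8, 6, 3, 8, 8, 6, 6, 3, 5]
j=5: a[5]=6 > 5 → no swap
j=6: a[6]=3 ≤ 5 → i=3, swap a[3],a[6] → [3, 5, 3, 3, 8, 6, 6, 8, 8, 6, 6, 3, 5]
j=7: a[7]=8 > 5 → no swap
j=8: a[8]=8 > 5 → no swap
j=9: a[9]=6 > 5 → no swap
j=10: a[10]=6 > 5 → no swap
j=11: a[11]=3 ≤ 5 → i=4, swap a[4],a[11] → [3, 5, 3, 3, 3, 6, 6, 8, 8, 6, 6, 8, 5]
final swap a[5],a[12] → [3, 5, 3, 3, 3, 5, 6, 8, 8, 6, 6, 8, 6]; return 5

[3, 5, 3, 3, 3, 5, 6, 8, 8, 6, 6, 8, 6]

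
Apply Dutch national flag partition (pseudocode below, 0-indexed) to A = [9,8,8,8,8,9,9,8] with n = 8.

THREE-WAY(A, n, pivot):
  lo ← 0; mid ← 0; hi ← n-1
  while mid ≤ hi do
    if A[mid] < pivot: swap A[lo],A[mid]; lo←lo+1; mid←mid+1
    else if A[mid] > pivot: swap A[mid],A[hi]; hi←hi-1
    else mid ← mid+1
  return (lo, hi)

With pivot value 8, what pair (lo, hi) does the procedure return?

pivot = 8; lo=0, mid=0, hi=7
A[mid]=9>8: swap A[0],A[7]; hi=6 → [8,8,8,8,8,9,9,9]
A[mid]=8=8: mid=1
A[mid]=8=8: mid=2
A[mid]=8=8: mid=3
A[mid]=8=8: mid=4
A[mid]=8=8: mid=5
A[mid]=9>8: swap A[5],A[6]; hi=5 → [8,8,8,8,8,9,9,9]
A[mid]=9>8: swap A[5],A[5]; hi=4 → [8,8,8,8,8,9,9,9]
end: lo=0, hi=4; A = [8,8,8,8,8,9,9,9]

(0, 4)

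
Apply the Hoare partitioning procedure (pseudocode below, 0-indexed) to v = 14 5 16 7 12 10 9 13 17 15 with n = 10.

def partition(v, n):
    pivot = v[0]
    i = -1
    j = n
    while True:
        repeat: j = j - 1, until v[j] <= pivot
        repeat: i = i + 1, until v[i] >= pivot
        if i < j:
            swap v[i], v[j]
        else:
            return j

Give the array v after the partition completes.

13 5 9 7 12 10 16 14 17 15

pivot = v[0] = 14; i = -1, j = 10
j→7 (v[7]=13≤14), i→0 (v[0]=14≥14); i<j, swap → 13 5 16 7 12 10 9 14 17 15
j→6 (v[6]=9≤14), i→2 (v[2]=16≥14); i<j, swap → 13 5 9 7 12 10 16 14 17 15
j→5, i→6; i≥j, return j=5. v = 13 5 9 7 12 10 16 14 17 15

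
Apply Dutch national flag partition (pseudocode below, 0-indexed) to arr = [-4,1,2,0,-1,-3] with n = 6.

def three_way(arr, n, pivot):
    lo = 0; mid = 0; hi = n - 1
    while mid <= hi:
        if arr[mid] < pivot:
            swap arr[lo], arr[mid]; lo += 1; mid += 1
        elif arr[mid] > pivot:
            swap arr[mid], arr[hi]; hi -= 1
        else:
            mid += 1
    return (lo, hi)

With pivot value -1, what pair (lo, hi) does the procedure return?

pivot = -1; lo=0, mid=0, hi=5
arr[mid]=-4<-1: swap arr[0],arr[0]; lo=1,mid=1 → [-4,1,2,0,-1,-3]
arr[mid]=1>-1: swap arr[1],arr[5]; hi=4 → [-4,-3,2,0,-1,1]
arr[mid]=-3<-1: swap arr[1],arr[1]; lo=2,mid=2 → [-4,-3,2,0,-1,1]
arr[mid]=2>-1: swap arr[2],arr[4]; hi=3 → [-4,-3,-1,0,2,1]
arr[mid]=-1=-1: mid=3
arr[mid]=0>-1: swap arr[3],arr[3]; hi=2 → [-4,-3,-1,0,2,1]
end: lo=2, hi=2; arr = [-4,-3,-1,0,2,1]

(2, 2)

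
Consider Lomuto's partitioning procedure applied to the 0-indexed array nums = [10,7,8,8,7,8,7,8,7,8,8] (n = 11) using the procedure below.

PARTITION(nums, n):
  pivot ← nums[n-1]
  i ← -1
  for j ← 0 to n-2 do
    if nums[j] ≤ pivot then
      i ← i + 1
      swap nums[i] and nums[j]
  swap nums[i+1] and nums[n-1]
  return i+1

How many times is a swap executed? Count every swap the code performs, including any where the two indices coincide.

10

pivot=8, i=-1
j=0: 10>8, skip
j=1: 7≤8, i=0, swap(0,1) ⇒ [7,10,8,8,7,8,7,8,7,8,8]
j=2: 8≤8, i=1, swap(1,2) ⇒ [7,8,10,8,7,8,7,8,7,8,8]
j=3: 8≤8, i=2, swap(2,3) ⇒ [7,8,8,10,7,8,7,8,7,8,8]
j=4: 7≤8, i=3, swap(3,4) ⇒ [7,8,8,7,10,8,7,8,7,8,8]
j=5: 8≤8, i=4, swap(4,5) ⇒ [7,8,8,7,8,10,7,8,7,8,8]
j=6: 7≤8, i=5, swap(5,6) ⇒ [7,8,8,7,8,7,10,8,7,8,8]
j=7: 8≤8, i=6, swap(6,7) ⇒ [7,8,8,7,8,7,8,10,7,8,8]
j=8: 7≤8, i=7, swap(7,8) ⇒ [7,8,8,7,8,7,8,7,10,8,8]
j=9: 8≤8, i=8, swap(8,9) ⇒ [7,8,8,7,8,7,8,7,8,10,8]
swap(9,10) ⇒ [7,8,8,7,8,7,8,7,8,8,10]; return 9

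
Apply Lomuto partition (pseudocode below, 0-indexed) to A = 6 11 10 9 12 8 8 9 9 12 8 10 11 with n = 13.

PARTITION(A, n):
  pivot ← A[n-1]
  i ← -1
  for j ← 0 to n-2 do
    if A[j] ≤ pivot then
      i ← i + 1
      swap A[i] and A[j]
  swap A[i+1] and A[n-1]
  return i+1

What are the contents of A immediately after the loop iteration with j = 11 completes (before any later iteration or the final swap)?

pivot = A[12] = 11; i = -1
j=0: A[0]=6 ≤ 11 → i=0, swap A[0],A[0] (no change) → 6 11 10 9 12 8 8 9 9 12 8 10 11
j=1: A[1]=11 ≤ 11 → i=1, swap A[1],A[1] (no change) → 6 11 10 9 12 8 8 9 9 12 8 10 11
j=2: A[2]=10 ≤ 11 → i=2, swap A[2],A[2] (no change) → 6 11 10 9 12 8 8 9 9 12 8 10 11
j=3: A[3]=9 ≤ 11 → i=3, swap A[3],A[3] (no change) → 6 11 10 9 12 8 8 9 9 12 8 10 11
j=4: A[4]=12 > 11 → no swap
j=5: A[5]=8 ≤ 11 → i=4, swap A[4],A[5] → 6 11 10 9 8 12 8 9 9 12 8 10 11
j=6: A[6]=8 ≤ 11 → i=5, swap A[5],A[6] → 6 11 10 9 8 8 12 9 9 12 8 10 11
j=7: A[7]=9 ≤ 11 → i=6, swap A[6],A[7] → 6 11 10 9 8 8 9 12 9 12 8 10 11
j=8: A[8]=9 ≤ 11 → i=7, swap A[7],A[8] → 6 11 10 9 8 8 9 9 12 12 8 10 11
j=9: A[9]=12 > 11 → no swap
j=10: A[10]=8 ≤ 11 → i=8, swap A[8],A[10] → 6 11 10 9 8 8 9 9 8 12 12 10 11
j=11: A[11]=10 ≤ 11 → i=9, swap A[9],A[11] → 6 11 10 9 8 8 9 9 8 10 12 12 11
(after j=11) A = 6 11 10 9 8 8 9 9 8 10 12 12 11

6 11 10 9 8 8 9 9 8 10 12 12 11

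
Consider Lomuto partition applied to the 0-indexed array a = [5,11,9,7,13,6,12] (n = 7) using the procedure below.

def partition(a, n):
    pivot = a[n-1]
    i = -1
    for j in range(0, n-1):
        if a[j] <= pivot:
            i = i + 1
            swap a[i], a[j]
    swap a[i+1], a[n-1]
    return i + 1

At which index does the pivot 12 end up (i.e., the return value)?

5

pivot = a[6] = 12; i = -1
j=0: a[0]=5 ≤ 12 → i=0, swap a[0],a[0] (no change) → [5,11,9,7,13,6,12]
j=1: a[1]=11 ≤ 12 → i=1, swap a[1],a[1] (no change) → [5,11,9,7,13,6,12]
j=2: a[2]=9 ≤ 12 → i=2, swap a[2],a[2] (no change) → [5,11,9,7,13,6,12]
j=3: a[3]=7 ≤ 12 → i=3, swap a[3],a[3] (no change) → [5,11,9,7,13,6,12]
j=4: a[4]=13 > 12 → no swap
j=5: a[5]=6 ≤ 12 → i=4, swap a[4],a[5] → [5,11,9,7,6,13,12]
final swap a[5],a[6] → [5,11,9,7,6,12,13]; return 5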